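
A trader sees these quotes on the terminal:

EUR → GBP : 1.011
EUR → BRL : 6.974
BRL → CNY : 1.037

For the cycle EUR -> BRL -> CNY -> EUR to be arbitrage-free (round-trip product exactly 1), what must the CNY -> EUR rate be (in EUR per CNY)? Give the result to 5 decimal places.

Known legs of the cycle: 6.974 × 1.037 = 7.232038
For no arbitrage the full-cycle product must be 1, so the missing rate is 1 / 7.232038 ≈ 0.1382736.

0.13827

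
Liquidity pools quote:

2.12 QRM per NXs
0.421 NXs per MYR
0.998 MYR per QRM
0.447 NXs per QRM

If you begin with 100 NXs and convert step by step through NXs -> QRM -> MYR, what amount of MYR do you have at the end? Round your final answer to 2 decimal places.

100 NXs × 2.12 = 212 QRM
212 QRM × 0.998 = 211.576 MYR

211.58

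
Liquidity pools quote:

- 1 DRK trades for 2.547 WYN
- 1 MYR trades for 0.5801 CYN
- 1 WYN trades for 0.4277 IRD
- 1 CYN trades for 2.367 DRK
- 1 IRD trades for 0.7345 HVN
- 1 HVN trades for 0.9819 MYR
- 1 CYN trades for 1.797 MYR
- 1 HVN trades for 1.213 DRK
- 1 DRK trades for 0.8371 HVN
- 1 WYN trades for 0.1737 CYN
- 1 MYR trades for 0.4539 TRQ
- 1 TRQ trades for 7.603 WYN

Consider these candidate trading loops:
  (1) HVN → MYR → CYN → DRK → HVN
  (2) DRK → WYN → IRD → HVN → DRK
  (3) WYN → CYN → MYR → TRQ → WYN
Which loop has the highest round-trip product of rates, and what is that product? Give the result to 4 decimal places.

(1) 0.9819 × 0.5801 × 2.367 × 0.8371 = 1.12861
(2) 2.547 × 0.4277 × 0.7345 × 1.213 = 0.97056
(3) 0.1737 × 1.797 × 0.4539 × 7.603 = 1.07719
Highest is cycle (1) at 1.1286 (>1, arbitrage).

1.1286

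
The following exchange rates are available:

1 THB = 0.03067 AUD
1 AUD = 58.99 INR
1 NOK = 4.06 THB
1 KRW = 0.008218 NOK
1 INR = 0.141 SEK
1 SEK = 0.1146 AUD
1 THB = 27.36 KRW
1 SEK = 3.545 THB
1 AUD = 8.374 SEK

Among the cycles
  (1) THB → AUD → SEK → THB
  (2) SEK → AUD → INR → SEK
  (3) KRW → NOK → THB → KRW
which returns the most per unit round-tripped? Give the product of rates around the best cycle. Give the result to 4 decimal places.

(1) 0.03067 × 8.374 × 3.545 = 0.91046
(2) 0.1146 × 58.99 × 0.141 = 0.95320
(3) 0.008218 × 4.06 × 27.36 = 0.91287
Highest is cycle (2) at 0.9532 (≤1, no arbitrage).

0.9532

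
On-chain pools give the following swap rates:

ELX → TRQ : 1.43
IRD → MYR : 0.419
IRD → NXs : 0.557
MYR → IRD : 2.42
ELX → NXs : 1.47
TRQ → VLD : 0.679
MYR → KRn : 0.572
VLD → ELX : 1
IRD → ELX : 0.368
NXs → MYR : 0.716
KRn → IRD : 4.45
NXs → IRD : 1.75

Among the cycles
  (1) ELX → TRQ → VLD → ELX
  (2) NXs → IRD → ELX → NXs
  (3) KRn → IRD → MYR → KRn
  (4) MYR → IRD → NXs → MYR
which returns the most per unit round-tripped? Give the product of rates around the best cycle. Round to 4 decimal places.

1.0665

(1) 1.43 × 0.679 × 1 = 0.97097
(2) 1.75 × 0.368 × 1.47 = 0.94668
(3) 4.45 × 0.419 × 0.572 = 1.06652
(4) 2.42 × 0.557 × 0.716 = 0.96513
Highest is cycle (3) at 1.0665 (>1, arbitrage).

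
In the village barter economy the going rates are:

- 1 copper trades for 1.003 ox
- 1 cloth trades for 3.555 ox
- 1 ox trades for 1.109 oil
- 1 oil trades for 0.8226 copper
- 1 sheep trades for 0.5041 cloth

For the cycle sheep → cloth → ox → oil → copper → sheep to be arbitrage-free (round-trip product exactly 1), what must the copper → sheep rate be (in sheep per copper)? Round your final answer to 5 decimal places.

0.61168

Known legs of the cycle: 0.5041 × 3.555 × 1.109 × 0.8226 = 1.6348448886867
For no arbitrage the full-cycle product must be 1, so the missing rate is 1 / 1.6348448886867 ≈ 0.6116788.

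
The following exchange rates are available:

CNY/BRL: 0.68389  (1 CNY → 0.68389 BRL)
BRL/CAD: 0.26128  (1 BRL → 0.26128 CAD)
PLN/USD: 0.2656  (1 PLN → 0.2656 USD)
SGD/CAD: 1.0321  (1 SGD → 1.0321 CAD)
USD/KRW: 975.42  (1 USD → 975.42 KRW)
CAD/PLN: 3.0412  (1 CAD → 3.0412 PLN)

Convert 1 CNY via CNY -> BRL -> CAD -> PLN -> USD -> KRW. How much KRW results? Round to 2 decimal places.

140.79

1 CNY × 0.68389 = 0.68389 BRL
0.68389 BRL × 0.26128 = 0.1786867792 CAD
0.1786867792 CAD × 3.0412 = 0.54342223290304 PLN
0.54342223290304 PLN × 0.2656 = 0.144332945059047424 USD
0.144332945059047424 USD × 975.42 = 140.78524126949603831808 KRW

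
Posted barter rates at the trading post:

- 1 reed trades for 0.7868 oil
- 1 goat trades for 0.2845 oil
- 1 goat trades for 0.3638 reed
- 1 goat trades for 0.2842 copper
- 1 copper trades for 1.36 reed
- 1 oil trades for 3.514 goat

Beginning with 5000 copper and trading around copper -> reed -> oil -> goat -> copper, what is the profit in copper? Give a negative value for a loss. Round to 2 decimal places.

343.17

5000 copper × 1.36 = 6800 reed
6800 reed × 0.7868 = 5350.24 oil
5350.24 oil × 3.514 = 18800.74336 goat
18800.74336 goat × 0.2842 = 5343.171262912 copper
Net change: 5343.171262912 − 5000 = 343.171262912 copper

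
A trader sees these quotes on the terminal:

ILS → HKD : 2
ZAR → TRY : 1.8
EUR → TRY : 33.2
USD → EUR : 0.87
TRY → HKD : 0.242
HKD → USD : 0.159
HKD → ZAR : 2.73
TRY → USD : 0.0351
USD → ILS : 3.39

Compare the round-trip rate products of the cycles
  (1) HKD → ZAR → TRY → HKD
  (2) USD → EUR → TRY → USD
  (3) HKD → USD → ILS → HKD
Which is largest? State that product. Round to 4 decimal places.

1.1892

(1) 2.73 × 1.8 × 0.242 = 1.18919
(2) 0.87 × 33.2 × 0.0351 = 1.01383
(3) 0.159 × 3.39 × 2 = 1.07802
Highest is cycle (1) at 1.1892 (>1, arbitrage).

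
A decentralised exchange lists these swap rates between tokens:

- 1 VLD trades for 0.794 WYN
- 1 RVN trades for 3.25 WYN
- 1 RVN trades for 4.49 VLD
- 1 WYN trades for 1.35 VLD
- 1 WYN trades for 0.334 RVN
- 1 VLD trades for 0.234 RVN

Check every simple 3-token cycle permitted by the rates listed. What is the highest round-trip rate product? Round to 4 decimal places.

1.1907

VLD→WYN→RVN→VLD: 0.794 × 0.334 × 4.49 = 1.19073
VLD→RVN→WYN→VLD: 0.234 × 3.25 × 1.35 = 1.02668
Maximum is VLD→WYN→RVN→VLD at 1.1907; arbitrage exists.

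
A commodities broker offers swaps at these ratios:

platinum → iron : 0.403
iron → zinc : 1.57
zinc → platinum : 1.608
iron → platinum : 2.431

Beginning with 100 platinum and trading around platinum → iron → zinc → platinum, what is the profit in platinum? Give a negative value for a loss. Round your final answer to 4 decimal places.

100 platinum × 0.403 = 40.3 iron
40.3 iron × 1.57 = 63.271 zinc
63.271 zinc × 1.608 = 101.739768 platinum
Net change: 101.739768 − 100 = 1.739768 platinum

1.7398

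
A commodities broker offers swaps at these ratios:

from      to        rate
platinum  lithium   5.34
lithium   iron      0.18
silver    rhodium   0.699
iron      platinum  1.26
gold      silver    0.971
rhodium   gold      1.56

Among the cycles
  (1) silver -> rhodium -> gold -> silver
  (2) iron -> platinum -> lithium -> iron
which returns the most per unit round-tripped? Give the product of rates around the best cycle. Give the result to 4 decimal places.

1.2111

(1) 0.699 × 1.56 × 0.971 = 1.05882
(2) 1.26 × 5.34 × 0.18 = 1.21111
Highest is cycle (2) at 1.2111 (>1, arbitrage).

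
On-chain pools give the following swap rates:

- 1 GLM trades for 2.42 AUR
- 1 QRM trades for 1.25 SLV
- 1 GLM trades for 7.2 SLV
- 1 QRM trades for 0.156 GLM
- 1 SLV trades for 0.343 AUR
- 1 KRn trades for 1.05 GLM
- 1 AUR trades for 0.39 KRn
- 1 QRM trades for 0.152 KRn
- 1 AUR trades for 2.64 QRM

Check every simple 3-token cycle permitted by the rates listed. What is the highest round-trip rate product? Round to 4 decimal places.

1.1319

SLV→AUR→QRM→SLV: 0.343 × 2.64 × 1.25 = 1.13190
GLM→AUR→QRM→GLM: 2.42 × 2.64 × 0.156 = 0.99665
GLM→AUR→KRn→GLM: 2.42 × 0.39 × 1.05 = 0.99099
Maximum is SLV→AUR→QRM→SLV at 1.1319; arbitrage exists.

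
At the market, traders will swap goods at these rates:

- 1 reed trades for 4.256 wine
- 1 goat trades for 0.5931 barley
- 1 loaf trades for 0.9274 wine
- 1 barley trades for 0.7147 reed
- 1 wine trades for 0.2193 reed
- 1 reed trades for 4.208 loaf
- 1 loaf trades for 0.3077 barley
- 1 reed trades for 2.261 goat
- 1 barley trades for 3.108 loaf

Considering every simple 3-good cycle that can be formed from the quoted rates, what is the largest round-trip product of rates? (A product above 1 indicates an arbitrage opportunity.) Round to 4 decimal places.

reed→goat→barley→reed: 2.261 × 0.5931 × 0.7147 = 0.95841
reed→loaf→barley→reed: 4.208 × 0.3077 × 0.7147 = 0.92539
reed→loaf→wine→reed: 4.208 × 0.9274 × 0.2193 = 0.85582
Maximum is reed→goat→barley→reed at 0.9584; no arbitrage — every cycle loses value.

0.9584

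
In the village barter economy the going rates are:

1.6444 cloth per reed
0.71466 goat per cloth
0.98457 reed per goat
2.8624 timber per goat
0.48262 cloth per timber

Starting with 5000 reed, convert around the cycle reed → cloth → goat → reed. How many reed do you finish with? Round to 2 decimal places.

5785.27

5000 reed × 1.6444 = 8222 cloth
8222 cloth × 0.71466 = 5875.93452 goat
5875.93452 goat × 0.98457 = 5785.2688503564 reed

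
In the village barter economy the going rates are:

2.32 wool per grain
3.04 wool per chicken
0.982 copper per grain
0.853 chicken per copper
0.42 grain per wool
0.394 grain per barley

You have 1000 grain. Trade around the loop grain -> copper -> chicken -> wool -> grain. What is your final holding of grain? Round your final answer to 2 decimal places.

1000 grain × 0.982 = 982 copper
982 copper × 0.853 = 837.646 chicken
837.646 chicken × 3.04 = 2546.44384 wool
2546.44384 wool × 0.42 = 1069.5064128 grain

1069.51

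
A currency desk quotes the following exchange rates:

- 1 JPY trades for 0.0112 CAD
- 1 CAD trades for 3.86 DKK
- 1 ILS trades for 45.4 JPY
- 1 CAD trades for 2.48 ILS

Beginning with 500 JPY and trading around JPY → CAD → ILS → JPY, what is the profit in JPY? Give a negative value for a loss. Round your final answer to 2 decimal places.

500 JPY × 0.0112 = 5.6 CAD
5.6 CAD × 2.48 = 13.888 ILS
13.888 ILS × 45.4 = 630.5152 JPY
Net change: 630.5152 − 500 = 130.5152 JPY

130.52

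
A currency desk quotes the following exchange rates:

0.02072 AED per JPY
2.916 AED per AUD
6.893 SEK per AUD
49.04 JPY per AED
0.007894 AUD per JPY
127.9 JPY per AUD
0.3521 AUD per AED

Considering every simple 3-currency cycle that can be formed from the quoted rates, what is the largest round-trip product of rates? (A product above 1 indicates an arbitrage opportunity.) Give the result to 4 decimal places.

1.1288

JPY→AUD→AED→JPY: 0.007894 × 2.916 × 49.04 = 1.12885
JPY→AED→AUD→JPY: 0.02072 × 0.3521 × 127.9 = 0.93310
Maximum is JPY→AUD→AED→JPY at 1.1288; arbitrage exists.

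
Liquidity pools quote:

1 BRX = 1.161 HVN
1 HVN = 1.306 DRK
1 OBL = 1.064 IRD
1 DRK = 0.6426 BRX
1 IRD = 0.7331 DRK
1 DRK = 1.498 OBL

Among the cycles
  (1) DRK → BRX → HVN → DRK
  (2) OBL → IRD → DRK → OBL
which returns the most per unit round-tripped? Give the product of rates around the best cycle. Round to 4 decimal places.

(1) 0.6426 × 1.161 × 1.306 = 0.97435
(2) 1.064 × 0.7331 × 1.498 = 1.16847
Highest is cycle (2) at 1.1685 (>1, arbitrage).

1.1685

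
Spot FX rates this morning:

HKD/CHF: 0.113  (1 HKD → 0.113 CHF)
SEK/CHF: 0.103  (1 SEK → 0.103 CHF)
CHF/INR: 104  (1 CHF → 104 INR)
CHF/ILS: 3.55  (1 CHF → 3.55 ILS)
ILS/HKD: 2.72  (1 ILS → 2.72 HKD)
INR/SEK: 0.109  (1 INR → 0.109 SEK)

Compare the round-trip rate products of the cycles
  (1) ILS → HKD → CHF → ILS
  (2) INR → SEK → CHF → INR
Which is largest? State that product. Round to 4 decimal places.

(1) 2.72 × 0.113 × 3.55 = 1.09113
(2) 0.109 × 0.103 × 104 = 1.16761
Highest is cycle (2) at 1.1676 (>1, arbitrage).

1.1676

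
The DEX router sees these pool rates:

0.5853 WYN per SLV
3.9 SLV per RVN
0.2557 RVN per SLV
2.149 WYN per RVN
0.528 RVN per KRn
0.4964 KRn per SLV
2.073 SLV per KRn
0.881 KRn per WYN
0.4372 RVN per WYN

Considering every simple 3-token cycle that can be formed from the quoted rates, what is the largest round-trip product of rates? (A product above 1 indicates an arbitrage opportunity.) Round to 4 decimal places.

SLV→WYN→KRn→SLV: 0.5853 × 0.881 × 2.073 = 1.06894
RVN→SLV→KRn→RVN: 3.9 × 0.4964 × 0.528 = 1.02219
RVN→WYN→KRn→RVN: 2.149 × 0.881 × 0.528 = 0.99965
RVN→SLV→WYN→RVN: 3.9 × 0.5853 × 0.4372 = 0.99798
Maximum is SLV→WYN→KRn→SLV at 1.0689; arbitrage exists.

1.0689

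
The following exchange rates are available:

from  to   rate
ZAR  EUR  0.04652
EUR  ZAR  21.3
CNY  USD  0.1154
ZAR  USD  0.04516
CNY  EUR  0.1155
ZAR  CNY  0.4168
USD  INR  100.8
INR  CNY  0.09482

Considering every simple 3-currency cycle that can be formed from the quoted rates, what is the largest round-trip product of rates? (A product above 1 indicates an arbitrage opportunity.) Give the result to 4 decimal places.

1.1030

INR→CNY→USD→INR: 0.09482 × 0.1154 × 100.8 = 1.10298
EUR→ZAR→CNY→EUR: 21.3 × 0.4168 × 0.1155 = 1.02539
Maximum is INR→CNY→USD→INR at 1.1030; arbitrage exists.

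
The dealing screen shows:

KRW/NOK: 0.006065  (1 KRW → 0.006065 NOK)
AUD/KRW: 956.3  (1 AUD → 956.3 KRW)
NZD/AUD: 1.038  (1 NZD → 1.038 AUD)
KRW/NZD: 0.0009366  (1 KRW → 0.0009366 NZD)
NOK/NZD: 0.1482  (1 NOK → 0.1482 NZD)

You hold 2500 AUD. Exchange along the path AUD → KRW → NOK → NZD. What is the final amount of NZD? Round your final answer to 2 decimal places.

2500 AUD × 956.3 = 2390750 KRW
2390750 KRW × 0.006065 = 14499.89875 NOK
14499.89875 NOK × 0.1482 = 2148.88499475 NZD

2148.88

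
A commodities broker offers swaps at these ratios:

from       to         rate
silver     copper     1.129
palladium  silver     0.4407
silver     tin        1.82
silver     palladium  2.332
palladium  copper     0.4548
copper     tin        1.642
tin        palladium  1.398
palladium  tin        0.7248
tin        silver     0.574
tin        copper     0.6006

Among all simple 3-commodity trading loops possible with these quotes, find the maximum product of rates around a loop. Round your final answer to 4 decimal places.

silver→tin→palladium→silver: 1.82 × 1.398 × 0.4407 = 1.12130
silver→copper→tin→silver: 1.129 × 1.642 × 0.574 = 1.06409
tin→palladium→copper→tin: 1.398 × 0.4548 × 1.642 = 1.04400
silver→palladium→tin→silver: 2.332 × 0.7248 × 0.574 = 0.97019
Maximum is silver→tin→palladium→silver at 1.1213; arbitrage exists.

1.1213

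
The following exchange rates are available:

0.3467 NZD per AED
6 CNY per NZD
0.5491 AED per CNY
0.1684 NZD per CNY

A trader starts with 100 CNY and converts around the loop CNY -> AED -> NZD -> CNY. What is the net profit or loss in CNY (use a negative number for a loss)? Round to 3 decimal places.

100 CNY × 0.5491 = 54.91 AED
54.91 AED × 0.3467 = 19.037297 NZD
19.037297 NZD × 6 = 114.223782 CNY
Net change: 114.223782 − 100 = 14.223782 CNY

14.224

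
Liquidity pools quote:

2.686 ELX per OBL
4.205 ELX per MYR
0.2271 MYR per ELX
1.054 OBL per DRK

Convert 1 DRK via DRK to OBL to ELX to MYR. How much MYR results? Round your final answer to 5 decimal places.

0.64293

1 DRK × 1.054 = 1.054 OBL
1.054 OBL × 2.686 = 2.831044 ELX
2.831044 ELX × 0.2271 = 0.6429300924 MYR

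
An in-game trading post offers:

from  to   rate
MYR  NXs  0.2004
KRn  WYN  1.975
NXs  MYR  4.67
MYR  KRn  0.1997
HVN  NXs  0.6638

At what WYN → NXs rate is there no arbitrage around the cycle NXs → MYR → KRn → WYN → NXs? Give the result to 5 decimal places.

0.54292

Known legs of the cycle: 4.67 × 0.1997 × 1.975 = 1.841883025
For no arbitrage the full-cycle product must be 1, so the missing rate is 1 / 1.841883025 ≈ 0.5429226.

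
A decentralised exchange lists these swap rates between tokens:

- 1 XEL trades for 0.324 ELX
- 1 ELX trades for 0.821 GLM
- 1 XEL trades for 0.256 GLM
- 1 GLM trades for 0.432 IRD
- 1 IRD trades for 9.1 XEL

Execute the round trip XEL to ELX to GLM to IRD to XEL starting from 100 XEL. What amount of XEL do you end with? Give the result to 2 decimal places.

100 XEL × 0.324 = 32.4 ELX
32.4 ELX × 0.821 = 26.6004 GLM
26.6004 GLM × 0.432 = 11.4913728 IRD
11.4913728 IRD × 9.1 = 104.57149248 XEL

104.57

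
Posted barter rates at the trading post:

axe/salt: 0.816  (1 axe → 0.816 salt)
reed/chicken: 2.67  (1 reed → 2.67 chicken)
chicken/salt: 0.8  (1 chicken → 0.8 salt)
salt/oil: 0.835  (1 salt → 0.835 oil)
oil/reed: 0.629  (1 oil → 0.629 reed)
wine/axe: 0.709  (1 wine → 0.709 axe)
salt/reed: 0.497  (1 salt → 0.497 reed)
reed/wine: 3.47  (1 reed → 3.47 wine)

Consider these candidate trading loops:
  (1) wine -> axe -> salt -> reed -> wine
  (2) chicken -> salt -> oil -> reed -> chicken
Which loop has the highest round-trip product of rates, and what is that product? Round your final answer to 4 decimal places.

1.1219

(1) 0.709 × 0.816 × 0.497 × 3.47 = 0.99775
(2) 0.8 × 0.835 × 0.629 × 2.67 = 1.12186
Highest is cycle (2) at 1.1219 (>1, arbitrage).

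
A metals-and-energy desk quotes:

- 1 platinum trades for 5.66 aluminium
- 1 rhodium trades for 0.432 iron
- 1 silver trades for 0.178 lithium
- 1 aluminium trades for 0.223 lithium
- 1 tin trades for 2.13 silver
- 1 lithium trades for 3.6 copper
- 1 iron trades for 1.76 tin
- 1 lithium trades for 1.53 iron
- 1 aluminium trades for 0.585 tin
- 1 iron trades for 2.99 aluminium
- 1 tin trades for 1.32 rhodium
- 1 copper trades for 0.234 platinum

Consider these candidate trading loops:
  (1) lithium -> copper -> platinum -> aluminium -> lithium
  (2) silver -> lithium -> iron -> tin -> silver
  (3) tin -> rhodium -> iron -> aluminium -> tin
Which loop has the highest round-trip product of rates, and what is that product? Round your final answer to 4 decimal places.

(1) 3.6 × 0.234 × 5.66 × 0.223 = 1.06326
(2) 0.178 × 1.53 × 1.76 × 2.13 = 1.02095
(3) 1.32 × 0.432 × 2.99 × 0.585 = 0.99744
Highest is cycle (1) at 1.0633 (>1, arbitrage).

1.0633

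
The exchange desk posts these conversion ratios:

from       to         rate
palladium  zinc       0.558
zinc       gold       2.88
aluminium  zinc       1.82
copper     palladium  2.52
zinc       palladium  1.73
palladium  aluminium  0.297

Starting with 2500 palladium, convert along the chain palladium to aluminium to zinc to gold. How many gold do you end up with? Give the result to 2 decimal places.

3891.89

2500 palladium × 0.297 = 742.5 aluminium
742.5 aluminium × 1.82 = 1351.35 zinc
1351.35 zinc × 2.88 = 3891.888 gold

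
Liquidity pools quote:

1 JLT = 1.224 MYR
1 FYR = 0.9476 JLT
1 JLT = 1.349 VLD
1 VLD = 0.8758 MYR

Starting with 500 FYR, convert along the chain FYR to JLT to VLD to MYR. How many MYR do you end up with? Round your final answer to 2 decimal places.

500 FYR × 0.9476 = 473.8 JLT
473.8 JLT × 1.349 = 639.1562 VLD
639.1562 VLD × 0.8758 = 559.77299996 MYR

559.77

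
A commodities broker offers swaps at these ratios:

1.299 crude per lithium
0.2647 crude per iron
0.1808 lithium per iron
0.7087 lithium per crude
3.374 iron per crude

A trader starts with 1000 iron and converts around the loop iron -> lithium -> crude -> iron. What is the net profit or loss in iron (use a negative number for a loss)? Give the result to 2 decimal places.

1000 iron × 0.1808 = 180.8 lithium
180.8 lithium × 1.299 = 234.8592 crude
234.8592 crude × 3.374 = 792.4149408 iron
Net change: 792.4149408 − 1000 = -207.5850592 iron

-207.59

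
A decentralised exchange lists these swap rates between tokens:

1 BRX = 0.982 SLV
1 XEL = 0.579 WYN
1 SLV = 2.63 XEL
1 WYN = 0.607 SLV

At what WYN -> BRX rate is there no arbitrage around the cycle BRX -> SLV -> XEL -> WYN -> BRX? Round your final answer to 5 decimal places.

Known legs of the cycle: 0.982 × 2.63 × 0.579 = 1.49536014
For no arbitrage the full-cycle product must be 1, so the missing rate is 1 / 1.49536014 ≈ 0.6687352.

0.66874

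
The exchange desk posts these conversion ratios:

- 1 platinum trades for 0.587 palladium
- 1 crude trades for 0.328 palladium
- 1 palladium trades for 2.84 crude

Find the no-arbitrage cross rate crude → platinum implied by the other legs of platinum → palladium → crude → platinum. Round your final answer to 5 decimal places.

Known legs of the cycle: 0.587 × 2.84 = 1.66708
For no arbitrage the full-cycle product must be 1, so the missing rate is 1 / 1.66708 ≈ 0.5998512.

0.59985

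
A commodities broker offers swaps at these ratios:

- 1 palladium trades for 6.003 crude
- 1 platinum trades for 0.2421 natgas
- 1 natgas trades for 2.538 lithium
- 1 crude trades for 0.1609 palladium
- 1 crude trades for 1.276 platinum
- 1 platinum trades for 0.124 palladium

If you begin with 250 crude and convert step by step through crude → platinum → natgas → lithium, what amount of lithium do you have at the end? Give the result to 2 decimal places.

250 crude × 1.276 = 319 platinum
319 platinum × 0.2421 = 77.2299 natgas
77.2299 natgas × 2.538 = 196.0094862 lithium

196.01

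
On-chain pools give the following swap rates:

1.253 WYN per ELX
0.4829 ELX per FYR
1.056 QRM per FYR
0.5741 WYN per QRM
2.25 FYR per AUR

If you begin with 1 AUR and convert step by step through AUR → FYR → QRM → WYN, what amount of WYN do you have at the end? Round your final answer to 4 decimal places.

1 AUR × 2.25 = 2.25 FYR
2.25 FYR × 1.056 = 2.376 QRM
2.376 QRM × 0.5741 = 1.3640616 WYN

1.3641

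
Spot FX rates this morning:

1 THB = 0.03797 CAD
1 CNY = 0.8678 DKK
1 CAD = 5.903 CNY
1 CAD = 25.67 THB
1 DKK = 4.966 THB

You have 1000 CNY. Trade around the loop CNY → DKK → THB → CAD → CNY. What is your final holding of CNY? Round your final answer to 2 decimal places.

1000 CNY × 0.8678 = 867.8 DKK
867.8 DKK × 4.966 = 4309.4948 THB
4309.4948 THB × 0.03797 = 163.631517556 CAD
163.631517556 CAD × 5.903 = 965.916848133068 CNY

965.92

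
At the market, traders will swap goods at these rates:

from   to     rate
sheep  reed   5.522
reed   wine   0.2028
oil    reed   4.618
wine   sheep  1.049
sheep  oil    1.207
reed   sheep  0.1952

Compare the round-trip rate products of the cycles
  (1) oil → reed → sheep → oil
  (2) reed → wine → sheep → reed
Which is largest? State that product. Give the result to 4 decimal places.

1.1747

(1) 4.618 × 0.1952 × 1.207 = 1.08803
(2) 0.2028 × 1.049 × 5.522 = 1.17473
Highest is cycle (2) at 1.1747 (>1, arbitrage).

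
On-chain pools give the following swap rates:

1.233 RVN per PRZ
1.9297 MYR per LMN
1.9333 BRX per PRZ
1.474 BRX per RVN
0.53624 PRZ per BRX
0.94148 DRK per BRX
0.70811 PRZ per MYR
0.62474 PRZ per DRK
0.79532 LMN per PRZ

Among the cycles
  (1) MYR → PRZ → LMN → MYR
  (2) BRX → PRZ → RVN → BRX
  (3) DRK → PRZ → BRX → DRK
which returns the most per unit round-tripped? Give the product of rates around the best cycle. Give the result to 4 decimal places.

1.1371

(1) 0.70811 × 0.79532 × 1.9297 = 1.08676
(2) 0.53624 × 1.233 × 1.474 = 0.97459
(3) 0.62474 × 1.9333 × 0.94148 = 1.13713
Highest is cycle (3) at 1.1371 (>1, arbitrage).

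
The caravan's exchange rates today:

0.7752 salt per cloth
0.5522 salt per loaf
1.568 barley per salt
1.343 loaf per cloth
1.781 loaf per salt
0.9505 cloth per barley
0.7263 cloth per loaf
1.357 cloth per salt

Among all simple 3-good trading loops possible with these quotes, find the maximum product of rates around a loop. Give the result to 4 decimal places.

barley→cloth→salt→barley: 0.9505 × 0.7752 × 1.568 = 1.15535
cloth→loaf→salt→cloth: 1.343 × 0.5522 × 1.357 = 1.00636
cloth→salt→loaf→cloth: 0.7752 × 1.781 × 0.7263 = 1.00275
Maximum is barley→cloth→salt→barley at 1.1553; arbitrage exists.

1.1553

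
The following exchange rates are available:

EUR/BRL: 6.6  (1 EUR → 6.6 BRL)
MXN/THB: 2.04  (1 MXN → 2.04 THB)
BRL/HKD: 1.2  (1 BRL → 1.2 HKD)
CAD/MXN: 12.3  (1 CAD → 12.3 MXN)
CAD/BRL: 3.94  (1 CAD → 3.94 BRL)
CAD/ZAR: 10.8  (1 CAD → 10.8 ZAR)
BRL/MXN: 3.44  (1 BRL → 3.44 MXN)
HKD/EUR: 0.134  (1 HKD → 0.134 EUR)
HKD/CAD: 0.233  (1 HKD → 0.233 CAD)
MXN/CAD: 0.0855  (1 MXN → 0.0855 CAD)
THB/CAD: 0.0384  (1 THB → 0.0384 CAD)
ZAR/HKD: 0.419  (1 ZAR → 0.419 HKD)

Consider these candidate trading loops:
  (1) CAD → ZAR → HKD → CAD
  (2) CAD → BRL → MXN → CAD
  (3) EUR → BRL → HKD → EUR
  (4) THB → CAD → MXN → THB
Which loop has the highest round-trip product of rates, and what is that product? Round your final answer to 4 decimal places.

(1) 10.8 × 0.419 × 0.233 = 1.05437
(2) 3.94 × 3.44 × 0.0855 = 1.15883
(3) 6.6 × 1.2 × 0.134 = 1.06128
(4) 0.0384 × 12.3 × 2.04 = 0.96353
Highest is cycle (2) at 1.1588 (>1, arbitrage).

1.1588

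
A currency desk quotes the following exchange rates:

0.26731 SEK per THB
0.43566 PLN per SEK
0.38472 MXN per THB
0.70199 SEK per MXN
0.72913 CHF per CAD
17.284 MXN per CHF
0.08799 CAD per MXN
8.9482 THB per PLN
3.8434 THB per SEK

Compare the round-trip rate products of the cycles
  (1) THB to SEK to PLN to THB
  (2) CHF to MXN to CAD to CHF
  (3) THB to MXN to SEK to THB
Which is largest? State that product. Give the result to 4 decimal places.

1.1089

(1) 0.26731 × 0.43566 × 8.9482 = 1.04207
(2) 17.284 × 0.08799 × 0.72913 = 1.10887
(3) 0.38472 × 0.70199 × 3.8434 = 1.03799
Highest is cycle (2) at 1.1089 (>1, arbitrage).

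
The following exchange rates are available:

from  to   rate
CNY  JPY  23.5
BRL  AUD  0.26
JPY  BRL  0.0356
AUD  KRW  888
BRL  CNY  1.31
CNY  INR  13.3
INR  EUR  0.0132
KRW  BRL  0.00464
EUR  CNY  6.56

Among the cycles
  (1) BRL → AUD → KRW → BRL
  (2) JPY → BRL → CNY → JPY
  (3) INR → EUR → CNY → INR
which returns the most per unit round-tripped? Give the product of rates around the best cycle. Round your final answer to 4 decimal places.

(1) 0.26 × 888 × 0.00464 = 1.07128
(2) 0.0356 × 1.31 × 23.5 = 1.09595
(3) 0.0132 × 6.56 × 13.3 = 1.15167
Highest is cycle (3) at 1.1517 (>1, arbitrage).

1.1517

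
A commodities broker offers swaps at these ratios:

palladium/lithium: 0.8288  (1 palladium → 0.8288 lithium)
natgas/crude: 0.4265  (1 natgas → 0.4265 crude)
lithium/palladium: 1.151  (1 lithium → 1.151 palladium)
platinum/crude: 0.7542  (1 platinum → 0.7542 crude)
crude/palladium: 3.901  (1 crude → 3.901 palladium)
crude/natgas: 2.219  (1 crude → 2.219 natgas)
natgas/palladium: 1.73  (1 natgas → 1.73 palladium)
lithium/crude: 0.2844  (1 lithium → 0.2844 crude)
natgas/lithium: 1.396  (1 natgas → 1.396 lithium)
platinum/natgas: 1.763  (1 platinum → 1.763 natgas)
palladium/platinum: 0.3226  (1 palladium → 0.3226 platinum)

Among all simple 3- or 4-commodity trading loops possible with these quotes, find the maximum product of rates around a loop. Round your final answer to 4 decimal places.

0.9839

natgas→palladium→platinum→natgas: 1.73 × 0.3226 × 1.763 = 0.98393
platinum→crude→palladium→platinum: 0.7542 × 3.901 × 0.3226 = 0.94913
natgas→crude→palladium→platinum→natgas: 0.4265 × 3.901 × 0.3226 × 1.763 = 0.94626
natgas→palladium→platinum→crude→natgas: 1.73 × 0.3226 × 0.7542 × 2.219 = 0.93402
palladium→lithium→crude→palladium: 0.8288 × 0.2844 × 3.901 = 0.91951
natgas→lithium→palladium→platinum→natgas: 1.396 × 1.151 × 0.3226 × 1.763 = 0.91386
natgas→palladium→lithium→crude→natgas: 1.73 × 0.8288 × 0.2844 × 2.219 = 0.90486
natgas→lithium→crude→natgas: 1.396 × 0.2844 × 2.219 = 0.88099
Maximum is natgas→palladium→platinum→natgas at 0.9839; no arbitrage — every cycle loses value.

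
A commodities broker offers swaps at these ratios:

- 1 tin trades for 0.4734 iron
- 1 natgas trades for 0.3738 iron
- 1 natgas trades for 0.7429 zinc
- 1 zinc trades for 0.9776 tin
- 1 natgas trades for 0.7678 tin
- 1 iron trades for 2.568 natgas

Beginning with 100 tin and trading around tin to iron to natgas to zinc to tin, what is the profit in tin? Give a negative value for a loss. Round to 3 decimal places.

100 tin × 0.4734 = 47.34 iron
47.34 iron × 2.568 = 121.56912 natgas
121.56912 natgas × 0.7429 = 90.313699248 zinc
90.313699248 zinc × 0.9776 = 88.2906723848448 tin
Net change: 88.2906723848448 − 100 = -11.7093276151552 tin

-11.709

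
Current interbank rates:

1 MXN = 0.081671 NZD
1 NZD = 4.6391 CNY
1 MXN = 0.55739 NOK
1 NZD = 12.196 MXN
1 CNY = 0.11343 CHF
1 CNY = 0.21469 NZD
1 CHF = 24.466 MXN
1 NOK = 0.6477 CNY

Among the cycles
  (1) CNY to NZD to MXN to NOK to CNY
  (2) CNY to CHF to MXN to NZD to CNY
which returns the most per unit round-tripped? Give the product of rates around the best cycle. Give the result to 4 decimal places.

(1) 0.21469 × 12.196 × 0.55739 × 0.6477 = 0.94528
(2) 0.11343 × 24.466 × 0.081671 × 4.6391 = 1.05146
Highest is cycle (2) at 1.0515 (>1, arbitrage).

1.0515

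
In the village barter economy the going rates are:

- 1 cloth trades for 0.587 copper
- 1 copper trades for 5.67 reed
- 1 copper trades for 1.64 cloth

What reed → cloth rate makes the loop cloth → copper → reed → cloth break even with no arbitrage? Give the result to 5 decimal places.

Known legs of the cycle: 0.587 × 5.67 = 3.32829
For no arbitrage the full-cycle product must be 1, so the missing rate is 1 / 3.32829 ≈ 0.3004546.

0.30045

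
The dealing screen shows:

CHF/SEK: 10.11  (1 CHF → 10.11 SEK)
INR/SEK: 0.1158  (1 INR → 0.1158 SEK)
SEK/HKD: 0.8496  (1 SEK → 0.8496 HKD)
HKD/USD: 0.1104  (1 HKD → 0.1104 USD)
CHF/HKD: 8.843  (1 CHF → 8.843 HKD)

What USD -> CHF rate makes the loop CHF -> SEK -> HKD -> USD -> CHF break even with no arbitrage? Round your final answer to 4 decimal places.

Known legs of the cycle: 10.11 × 0.8496 × 0.1104 = 0.9482759424
For no arbitrage the full-cycle product must be 1, so the missing rate is 1 / 0.9482759424 ≈ 1.054545.

1.0545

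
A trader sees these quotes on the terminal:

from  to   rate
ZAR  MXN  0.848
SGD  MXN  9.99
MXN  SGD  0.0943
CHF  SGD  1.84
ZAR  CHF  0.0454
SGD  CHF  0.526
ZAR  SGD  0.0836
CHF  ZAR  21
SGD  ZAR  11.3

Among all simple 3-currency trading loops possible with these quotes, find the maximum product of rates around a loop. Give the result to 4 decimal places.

CHF→SGD→ZAR→CHF: 1.84 × 11.3 × 0.0454 = 0.94396
CHF→ZAR→SGD→CHF: 21 × 0.0836 × 0.526 = 0.92345
SGD→ZAR→MXN→SGD: 11.3 × 0.848 × 0.0943 = 0.90362
Maximum is CHF→SGD→ZAR→CHF at 0.9440; no arbitrage — every cycle loses value.

0.9440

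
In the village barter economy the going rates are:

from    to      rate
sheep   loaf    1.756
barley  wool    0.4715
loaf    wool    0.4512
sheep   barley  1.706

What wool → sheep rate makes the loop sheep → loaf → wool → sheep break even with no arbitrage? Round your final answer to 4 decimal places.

1.2621

Known legs of the cycle: 1.756 × 0.4512 = 0.7923072
For no arbitrage the full-cycle product must be 1, so the missing rate is 1 / 0.7923072 ≈ 1.262137.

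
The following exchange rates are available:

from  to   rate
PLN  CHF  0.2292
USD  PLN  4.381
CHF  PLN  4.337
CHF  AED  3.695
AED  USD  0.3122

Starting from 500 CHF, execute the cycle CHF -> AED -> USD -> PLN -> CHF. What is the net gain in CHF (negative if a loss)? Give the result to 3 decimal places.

500 CHF × 3.695 = 1847.5 AED
1847.5 AED × 0.3122 = 576.7895 USD
576.7895 USD × 4.381 = 2526.9147995 PLN
2526.9147995 PLN × 0.2292 = 579.1688720454 CHF
Net change: 579.1688720454 − 500 = 79.1688720454 CHF

79.169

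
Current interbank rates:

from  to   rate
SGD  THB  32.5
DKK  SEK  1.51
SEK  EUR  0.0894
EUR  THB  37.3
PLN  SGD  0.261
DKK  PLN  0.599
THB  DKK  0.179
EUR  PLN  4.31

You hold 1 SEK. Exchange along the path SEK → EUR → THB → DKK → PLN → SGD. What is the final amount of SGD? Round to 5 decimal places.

1 SEK × 0.0894 = 0.0894 EUR
0.0894 EUR × 37.3 = 3.33462 THB
3.33462 THB × 0.179 = 0.59689698 DKK
0.59689698 DKK × 0.599 = 0.35754129102 PLN
0.35754129102 PLN × 0.261 = 0.09331827695622 SGD

0.09332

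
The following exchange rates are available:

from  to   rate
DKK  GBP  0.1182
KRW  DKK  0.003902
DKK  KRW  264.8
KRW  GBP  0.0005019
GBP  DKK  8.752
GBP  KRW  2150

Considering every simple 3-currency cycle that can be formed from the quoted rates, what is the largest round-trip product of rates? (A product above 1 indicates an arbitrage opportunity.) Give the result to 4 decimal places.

1.1632

KRW→GBP→DKK→KRW: 0.0005019 × 8.752 × 264.8 = 1.16317
KRW→DKK→GBP→KRW: 0.003902 × 0.1182 × 2150 = 0.99162
Maximum is KRW→GBP→DKK→KRW at 1.1632; arbitrage exists.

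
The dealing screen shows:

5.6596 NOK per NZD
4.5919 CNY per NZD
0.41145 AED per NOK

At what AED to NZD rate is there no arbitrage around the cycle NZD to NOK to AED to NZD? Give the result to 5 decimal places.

Known legs of the cycle: 5.6596 × 0.41145 = 2.32864242
For no arbitrage the full-cycle product must be 1, so the missing rate is 1 / 2.32864242 ≈ 0.4294348.

0.42943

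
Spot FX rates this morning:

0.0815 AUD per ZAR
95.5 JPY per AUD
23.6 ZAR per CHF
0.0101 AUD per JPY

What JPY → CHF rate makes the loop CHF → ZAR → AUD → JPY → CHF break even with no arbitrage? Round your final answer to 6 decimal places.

Known legs of the cycle: 23.6 × 0.0815 × 95.5 = 183.6847
For no arbitrage the full-cycle product must be 1, so the missing rate is 1 / 183.6847 ≈ 0.00544411.

0.005444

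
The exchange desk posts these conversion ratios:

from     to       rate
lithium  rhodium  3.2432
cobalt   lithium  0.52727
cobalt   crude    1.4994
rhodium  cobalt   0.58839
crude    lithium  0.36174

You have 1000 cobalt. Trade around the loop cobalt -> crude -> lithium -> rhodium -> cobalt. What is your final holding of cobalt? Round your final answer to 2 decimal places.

1000 cobalt × 1.4994 = 1499.4 crude
1499.4 crude × 0.36174 = 542.392956 lithium
542.392956 lithium × 3.2432 = 1759.0888348992 rhodium
1759.0888348992 rhodium × 0.58839 = 1035.030279566340288 cobalt

1035.03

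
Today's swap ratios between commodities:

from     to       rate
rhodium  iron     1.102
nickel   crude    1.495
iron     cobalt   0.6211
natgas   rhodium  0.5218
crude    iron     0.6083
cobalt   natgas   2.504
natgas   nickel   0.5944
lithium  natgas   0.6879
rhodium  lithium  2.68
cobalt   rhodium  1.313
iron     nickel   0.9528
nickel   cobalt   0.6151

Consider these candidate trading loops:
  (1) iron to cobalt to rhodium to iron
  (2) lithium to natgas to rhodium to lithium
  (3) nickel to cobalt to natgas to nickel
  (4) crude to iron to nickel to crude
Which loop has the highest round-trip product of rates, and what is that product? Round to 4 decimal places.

(1) 0.6211 × 1.313 × 1.102 = 0.89869
(2) 0.6879 × 0.5218 × 2.68 = 0.96198
(3) 0.6151 × 2.504 × 0.5944 = 0.91550
(4) 0.6083 × 0.9528 × 1.495 = 0.86648
Highest is cycle (2) at 0.9620 (≤1, no arbitrage).

0.9620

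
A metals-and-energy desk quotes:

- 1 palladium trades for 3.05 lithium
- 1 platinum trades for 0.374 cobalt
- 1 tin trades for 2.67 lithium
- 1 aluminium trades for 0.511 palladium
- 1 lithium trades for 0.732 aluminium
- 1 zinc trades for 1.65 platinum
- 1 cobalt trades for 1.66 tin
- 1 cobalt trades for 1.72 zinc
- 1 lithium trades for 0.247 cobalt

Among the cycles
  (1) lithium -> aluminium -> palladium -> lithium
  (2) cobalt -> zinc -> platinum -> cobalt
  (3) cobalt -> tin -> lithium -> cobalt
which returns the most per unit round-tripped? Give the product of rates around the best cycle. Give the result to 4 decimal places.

1.1409

(1) 0.732 × 0.511 × 3.05 = 1.14086
(2) 1.72 × 1.65 × 0.374 = 1.06141
(3) 1.66 × 2.67 × 0.247 = 1.09475
Highest is cycle (1) at 1.1409 (>1, arbitrage).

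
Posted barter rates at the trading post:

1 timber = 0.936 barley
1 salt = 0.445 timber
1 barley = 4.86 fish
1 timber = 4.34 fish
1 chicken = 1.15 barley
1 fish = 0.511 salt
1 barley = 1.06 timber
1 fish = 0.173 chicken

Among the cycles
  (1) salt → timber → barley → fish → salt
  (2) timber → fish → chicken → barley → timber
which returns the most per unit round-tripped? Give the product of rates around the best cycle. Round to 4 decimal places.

(1) 0.445 × 0.936 × 4.86 × 0.511 = 1.03441
(2) 4.34 × 0.173 × 1.15 × 1.06 = 0.91525
Highest is cycle (1) at 1.0344 (>1, arbitrage).

1.0344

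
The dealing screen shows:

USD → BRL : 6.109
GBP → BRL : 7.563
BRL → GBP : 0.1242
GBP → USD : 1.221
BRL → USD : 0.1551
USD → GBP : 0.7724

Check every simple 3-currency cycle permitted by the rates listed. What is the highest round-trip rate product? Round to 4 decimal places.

0.9264

USD→BRL→GBP→USD: 6.109 × 0.1242 × 1.221 = 0.92642
USD→GBP→BRL→USD: 0.7724 × 7.563 × 0.1551 = 0.90604
Maximum is USD→BRL→GBP→USD at 0.9264; no arbitrage — every cycle loses value.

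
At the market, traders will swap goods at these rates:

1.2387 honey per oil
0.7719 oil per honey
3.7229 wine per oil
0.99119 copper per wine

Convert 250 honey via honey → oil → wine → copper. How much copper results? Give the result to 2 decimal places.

250 honey × 0.7719 = 192.975 oil
192.975 oil × 3.7229 = 718.4266275 wine
718.4266275 wine × 0.99119 = 712.097288911725 copper

712.10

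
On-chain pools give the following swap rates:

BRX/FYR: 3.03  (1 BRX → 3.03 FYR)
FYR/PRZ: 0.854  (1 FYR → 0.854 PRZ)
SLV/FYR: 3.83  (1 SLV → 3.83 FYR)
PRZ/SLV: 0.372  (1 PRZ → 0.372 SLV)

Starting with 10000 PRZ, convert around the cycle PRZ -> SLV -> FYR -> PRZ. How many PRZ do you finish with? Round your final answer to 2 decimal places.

12167.45

10000 PRZ × 0.372 = 3720 SLV
3720 SLV × 3.83 = 14247.6 FYR
14247.6 FYR × 0.854 = 12167.4504 PRZ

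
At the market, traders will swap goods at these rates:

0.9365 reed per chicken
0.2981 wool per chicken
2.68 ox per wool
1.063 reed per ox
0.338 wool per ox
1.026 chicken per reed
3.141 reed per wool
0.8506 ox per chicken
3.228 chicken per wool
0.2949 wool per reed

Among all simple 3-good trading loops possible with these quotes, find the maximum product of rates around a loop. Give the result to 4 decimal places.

0.9607

chicken→wool→reed→chicken: 0.2981 × 3.141 × 1.026 = 0.96068
ox→wool→chicken→ox: 0.338 × 3.228 × 0.8506 = 0.92806
ox→reed→chicken→ox: 1.063 × 1.026 × 0.8506 = 0.92770
chicken→reed→wool→chicken: 0.9365 × 0.2949 × 3.228 = 0.89149
ox→reed→wool→ox: 1.063 × 0.2949 × 2.68 = 0.84012
Maximum is chicken→wool→reed→chicken at 0.9607; no arbitrage — every cycle loses value.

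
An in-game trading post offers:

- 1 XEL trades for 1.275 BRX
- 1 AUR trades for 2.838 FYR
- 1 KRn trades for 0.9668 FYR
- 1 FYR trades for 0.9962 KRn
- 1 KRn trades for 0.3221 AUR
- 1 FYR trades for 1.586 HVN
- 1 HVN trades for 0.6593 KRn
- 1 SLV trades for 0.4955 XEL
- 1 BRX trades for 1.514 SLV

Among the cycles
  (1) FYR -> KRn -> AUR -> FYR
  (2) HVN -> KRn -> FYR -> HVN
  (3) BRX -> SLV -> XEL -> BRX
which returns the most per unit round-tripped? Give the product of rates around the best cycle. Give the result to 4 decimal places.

1.0109

(1) 0.9962 × 0.3221 × 2.838 = 0.91065
(2) 0.6593 × 0.9668 × 1.586 = 1.01093
(3) 1.514 × 0.4955 × 1.275 = 0.95649
Highest is cycle (2) at 1.0109 (>1, arbitrage).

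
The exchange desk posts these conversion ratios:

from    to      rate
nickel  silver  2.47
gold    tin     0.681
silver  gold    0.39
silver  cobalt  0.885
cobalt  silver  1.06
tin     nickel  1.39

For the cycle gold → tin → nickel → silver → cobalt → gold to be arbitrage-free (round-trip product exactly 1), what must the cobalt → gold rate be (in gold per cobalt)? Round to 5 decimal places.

0.48328

Known legs of the cycle: 0.681 × 1.39 × 2.47 × 0.885 = 2.0691984105
For no arbitrage the full-cycle product must be 1, so the missing rate is 1 / 2.0691984105 ≈ 0.4832789.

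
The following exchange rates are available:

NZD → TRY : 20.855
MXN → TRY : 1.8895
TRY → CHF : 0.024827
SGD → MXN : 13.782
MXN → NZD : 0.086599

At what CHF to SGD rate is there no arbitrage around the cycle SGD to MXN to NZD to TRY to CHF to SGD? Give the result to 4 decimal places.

Known legs of the cycle: 13.782 × 0.086599 × 20.855 × 0.024827 = 0.61795885674373653
For no arbitrage the full-cycle product must be 1, so the missing rate is 1 / 0.61795885674373653 ≈ 1.618231.

1.6182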